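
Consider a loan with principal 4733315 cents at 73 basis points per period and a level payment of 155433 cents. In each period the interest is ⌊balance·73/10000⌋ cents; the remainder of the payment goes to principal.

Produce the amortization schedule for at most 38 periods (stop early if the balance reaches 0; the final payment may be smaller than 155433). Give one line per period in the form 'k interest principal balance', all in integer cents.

1. interest=⌊4733315·73/10000⌋=34553; principal=155433-34553=120880; balance=4733315-120880=4612435
2. interest=⌊4612435·73/10000⌋=33670; principal=155433-33670=121763; balance=4612435-121763=4490672
3. interest=⌊4490672·73/10000⌋=32781; principal=155433-32781=122652; balance=4490672-122652=4368020
4. interest=⌊4368020·73/10000⌋=31886; principal=155433-31886=123547; balance=4368020-123547=4244473
5. interest=⌊4244473·73/10000⌋=30984; principal=155433-30984=124449; balance=4244473-124449=4120024
6. interest=⌊4120024·73/10000⌋=30076; principal=155433-30076=125357; balance=4120024-125357=3994667
7. interest=⌊3994667·73/10000⌋=29161; principal=155433-29161=126272; balance=3994667-126272=3868395
8. interest=⌊3868395·73/10000⌋=28239; principal=155433-28239=127194; balance=3868395-127194=3741201
9. interest=⌊3741201·73/10000⌋=27310; principal=155433-27310=128123; balance=3741201-128123=3613078
10. interest=⌊3613078·73/10000⌋=26375; principal=155433-26375=129058; balance=3613078-129058=3484020
11. interest=⌊3484020·73/10000⌋=25433; principal=155433-25433=130000; balance=3484020-130000=3354020
12. interest=⌊3354020·73/10000⌋=24484; principal=155433-24484=130949; balance=3354020-130949=3223071
13. interest=⌊3223071·73/10000⌋=23528; principal=155433-23528=131905; balance=3223071-131905=3091166
14. interest=⌊3091166·73/10000⌋=22565; principal=155433-22565=132868; balance=3091166-132868=2958298
15. interest=⌊2958298·73/10000⌋=21595; principal=155433-21595=133838; balance=2958298-133838=2824460
16. interest=⌊2824460·73/10000⌋=20618; principal=155433-20618=134815; balance=2824460-134815=2689645
17. interest=⌊2689645·73/10000⌋=19634; principal=155433-19634=135799; balance=2689645-135799=2553846
18. interest=⌊2553846·73/10000⌋=18643; principal=155433-18643=136790; balance=2553846-136790=2417056
19. interest=⌊2417056·73/10000⌋=17644; principal=155433-17644=137789; balance=2417056-137789=2279267
20. interest=⌊2279267·73/10000⌋=16638; principal=155433-16638=138795; balance=2279267-138795=2140472
21. interest=⌊2140472·73/10000⌋=15625; principal=155433-15625=139808; balance=2140472-139808=2000664
22. interest=⌊2000664·73/10000⌋=14604; principal=155433-14604=140829; balance=2000664-140829=1859835
23. interest=⌊1859835·73/10000⌋=13576; principal=155433-13576=141857; balance=1859835-141857=1717978
24. interest=⌊1717978·73/10000⌋=12541; principal=155433-12541=142892; balance=1717978-142892=1575086
25. interest=⌊1575086·73/10000⌋=11498; principal=155433-11498=143935; balance=1575086-143935=1431151
26. interest=⌊1431151·73/10000⌋=10447; principal=155433-10447=144986; balance=1431151-144986=1286165
27. interest=⌊1286165·73/10000⌋=9389; principal=155433-9389=146044; balance=1286165-146044=1140121
28. interest=⌊1140121·73/10000⌋=8322; principal=155433-8322=147111; balance=1140121-147111=993010
29. interest=⌊993010·73/10000⌋=7248; principal=155433-7248=148185; balance=993010-148185=844825
30. interest=⌊844825·73/10000⌋=6167; principal=155433-6167=149266; balance=844825-149266=695559
31. interest=⌊695559·73/10000⌋=5077; principal=155433-5077=150356; balance=695559-150356=545203
32. interest=⌊545203·73/10000⌋=3979; principal=155433-3979=151454; balance=545203-151454=393749
33. interest=⌊393749·73/10000⌋=2874; principal=155433-2874=152559; balance=393749-152559=241190
34. interest=⌊241190·73/10000⌋=1760; principal=155433-1760=153673; balance=241190-153673=87517
35. interest=⌊87517·73/10000⌋=638; principal=min(155433-638,87517)=87517; balance=87517-87517=0

1 34553 120880 4612435
2 33670 121763 4490672
3 32781 122652 4368020
4 31886 123547 4244473
5 30984 124449 4120024
6 30076 125357 3994667
7 29161 126272 3868395
8 28239 127194 3741201
9 27310 128123 3613078
10 26375 129058 3484020
11 25433 130000 3354020
12 24484 130949 3223071
13 23528 131905 3091166
14 22565 132868 2958298
15 21595 133838 2824460
16 20618 134815 2689645
17 19634 135799 2553846
18 18643 136790 2417056
19 17644 137789 2279267
20 16638 138795 2140472
21 15625 139808 2000664
22 14604 140829 1859835
23 13576 141857 1717978
24 12541 142892 1575086
25 11498 143935 1431151
26 10447 144986 1286165
27 9389 146044 1140121
28 8322 147111 993010
29 7248 148185 844825
30 6167 149266 695559
31 5077 150356 545203
32 3979 151454 393749
33 2874 152559 241190
34 1760 153673 87517
35 638 87517 0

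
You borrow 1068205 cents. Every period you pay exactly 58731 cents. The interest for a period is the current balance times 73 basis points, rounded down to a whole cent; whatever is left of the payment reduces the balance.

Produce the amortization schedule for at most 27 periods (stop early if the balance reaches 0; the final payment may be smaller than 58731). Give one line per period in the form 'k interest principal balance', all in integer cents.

1. interest=⌊1068205·73/10000⌋=7797; principal=58731-7797=50934; balance=1068205-50934=1017271
2. interest=⌊1017271·73/10000⌋=7426; principal=58731-7426=51305; balance=1017271-51305=965966
3. interest=⌊965966·73/10000⌋=7051; principal=58731-7051=51680; balance=965966-51680=914286
4. interest=⌊914286·73/10000⌋=6674; principal=58731-6674=52057; balance=914286-52057=862229
5. interest=⌊862229·73/10000⌋=6294; principal=58731-6294=52437; balance=862229-52437=809792
6. interest=⌊809792·73/10000⌋=5911; principal=58731-5911=52820; balance=809792-52820=756972
7. interest=⌊756972·73/10000⌋=5525; principal=58731-5525=53206; balance=756972-53206=703766
8. interest=⌊703766·73/10000⌋=5137; principal=58731-5137=53594; balance=703766-53594=650172
9. interest=⌊650172·73/10000⌋=4746; principal=58731-4746=53985; balance=650172-53985=596187
10. interest=⌊596187·73/10000⌋=4352; principal=58731-4352=54379; balance=596187-54379=541808
11. interest=⌊541808·73/10000⌋=3955; principal=58731-3955=54776; balance=541808-54776=487032
12. interest=⌊487032·73/10000⌋=3555; principal=58731-3555=55176; balance=487032-55176=431856
13. interest=⌊431856·73/10000⌋=3152; principal=58731-3152=55579; balance=431856-55579=376277
14. interest=⌊376277·73/10000⌋=2746; principal=58731-2746=55985; balance=376277-55985=320292
15. interest=⌊320292·73/10000⌋=2338; principal=58731-2338=56393; balance=320292-56393=263899
16. interest=⌊263899·73/10000⌋=1926; principal=58731-1926=56805; balance=263899-56805=207094
17. interest=⌊207094·73/10000⌋=1511; principal=58731-1511=57220; balance=207094-57220=149874
18. interest=⌊149874·73/10000⌋=1094; principal=58731-1094=57637; balance=149874-57637=92237
19. interest=⌊92237·73/10000⌋=673; principal=58731-673=58058; balance=92237-58058=34179
20. interest=⌊34179·73/10000⌋=249; principal=min(58731-249,34179)=34179; balance=34179-34179=0

1 7797 50934 1017271
2 7426 51305 965966
3 7051 51680 914286
4 6674 52057 862229
5 6294 52437 809792
6 5911 52820 756972
7 5525 53206 703766
8 5137 53594 650172
9 4746 53985 596187
10 4352 54379 541808
11 3955 54776 487032
12 3555 55176 431856
13 3152 55579 376277
14 2746 55985 320292
15 2338 56393 263899
16 1926 56805 207094
17 1511 57220 149874
18 1094 57637 92237
19 673 58058 34179
20 249 34179 0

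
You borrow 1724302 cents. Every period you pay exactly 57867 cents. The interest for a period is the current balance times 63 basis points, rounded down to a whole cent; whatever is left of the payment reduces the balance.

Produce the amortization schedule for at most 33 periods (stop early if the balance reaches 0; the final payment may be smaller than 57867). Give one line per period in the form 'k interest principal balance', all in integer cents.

1. interest=⌊1724302·63/10000⌋=10863; principal=57867-10863=47004; balance=1724302-47004=1677298
2. interest=⌊1677298·63/10000⌋=10566; principal=57867-10566=47301; balance=1677298-47301=1629997
3. interest=⌊1629997·63/10000⌋=10268; principal=57867-10268=47599; balance=1629997-47599=1582398
4. interest=⌊1582398·63/10000⌋=9969; principal=57867-9969=47898; balance=1582398-47898=1534500
5. interest=⌊1534500·63/10000⌋=9667; principal=57867-9667=48200; balance=1534500-48200=1486300
6. interest=⌊1486300·63/10000⌋=9363; principal=57867-9363=48504; balance=1486300-48504=1437796
7. interest=⌊1437796·63/10000⌋=9058; principal=57867-9058=48809; balance=1437796-48809=1388987
8. interest=⌊1388987·63/10000⌋=8750; principal=57867-8750=49117; balance=1388987-49117=1339870
9. interest=⌊1339870·63/10000⌋=8441; principal=57867-8441=49426; balance=1339870-49426=1290444
10. interest=⌊1290444·63/10000⌋=8129; principal=57867-8129=49738; balance=1290444-49738=1240706
11. interest=⌊1240706·63/10000⌋=7816; principal=57867-7816=50051; balance=1240706-50051=1190655
12. interest=⌊1190655·63/10000⌋=7501; principal=57867-7501=50366; balance=1190655-50366=1140289
13. interest=⌊1140289·63/10000⌋=7183; principal=57867-7183=50684; balance=1140289-50684=1089605
14. interest=⌊1089605·63/10000⌋=6864; principal=57867-6864=51003; balance=1089605-51003=1038602
15. interest=⌊1038602·63/10000⌋=6543; principal=57867-6543=51324; balance=1038602-51324=987278
16. interest=⌊987278·63/10000⌋=6219; principal=57867-6219=51648; balance=987278-51648=935630
17. interest=⌊935630·63/10000⌋=5894; principal=57867-5894=51973; balance=935630-51973=883657
18. interest=⌊883657·63/10000⌋=5567; principal=57867-5567=52300; balance=883657-52300=831357
19. interest=⌊831357·63/10000⌋=5237; principal=57867-5237=52630; balance=831357-52630=778727
20. interest=⌊778727·63/10000⌋=4905; principal=57867-4905=52962; balance=778727-52962=725765
21. interest=⌊725765·63/10000⌋=4572; principal=57867-4572=53295; balance=725765-53295=672470
22. interest=⌊672470·63/10000⌋=4236; principal=57867-4236=53631; balance=672470-53631=618839
23. interest=⌊618839·63/10000⌋=3898; principal=57867-3898=53969; balance=618839-53969=564870
24. interest=⌊564870·63/10000⌋=3558; principal=57867-3558=54309; balance=564870-54309=510561
25. interest=⌊510561·63/10000⌋=3216; principal=57867-3216=54651; balance=510561-54651=455910
26. interest=⌊455910·63/10000⌋=2872; principal=57867-2872=54995; balance=455910-54995=400915
27. interest=⌊400915·63/10000⌋=2525; principal=57867-2525=55342; balance=400915-55342=345573
28. interest=⌊345573·63/10000⌋=2177; principal=57867-2177=55690; balance=345573-55690=289883
29. interest=⌊289883·63/10000⌋=1826; principal=57867-1826=56041; balance=289883-56041=233842
30. interest=⌊233842·63/10000⌋=1473; principal=57867-1473=56394; balance=233842-56394=177448
31. interest=⌊177448·63/10000⌋=1117; principal=57867-1117=56750; balance=177448-56750=120698
32. interest=⌊120698·63/10000⌋=760; principal=57867-760=57107; balance=120698-57107=63591
33. interest=⌊63591·63/10000⌋=400; principal=57867-400=57467; balance=63591-57467=6124

1 10863 47004 1677298
2 10566 47301 1629997
3 10268 47599 1582398
4 9969 47898 1534500
5 9667 48200 1486300
6 9363 48504 1437796
7 9058 48809 1388987
8 8750 49117 1339870
9 8441 49426 1290444
10 8129 49738 1240706
11 7816 50051 1190655
12 7501 50366 1140289
13 7183 50684 1089605
14 6864 51003 1038602
15 6543 51324 987278
16 6219 51648 935630
17 5894 51973 883657
18 5567 52300 831357
19 5237 52630 778727
20 4905 52962 725765
21 4572 53295 672470
22 4236 53631 618839
23 3898 53969 564870
24 3558 54309 510561
25 3216 54651 455910
26 2872 54995 400915
27 2525 55342 345573
28 2177 55690 289883
29 1826 56041 233842
30 1473 56394 177448
31 1117 56750 120698
32 760 57107 63591
33 400 57467 6124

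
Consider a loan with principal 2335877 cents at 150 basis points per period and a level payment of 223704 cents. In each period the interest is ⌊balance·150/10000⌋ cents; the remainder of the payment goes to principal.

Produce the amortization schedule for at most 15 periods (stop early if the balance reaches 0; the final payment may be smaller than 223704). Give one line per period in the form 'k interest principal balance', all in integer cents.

1. interest=⌊2335877·150/10000⌋=35038; principal=223704-35038=188666; balance=2335877-188666=2147211
2. interest=⌊2147211·150/10000⌋=32208; principal=223704-32208=191496; balance=2147211-191496=1955715
3. interest=⌊1955715·150/10000⌋=29335; principal=223704-29335=194369; balance=1955715-194369=1761346
4. interest=⌊1761346·150/10000⌋=26420; principal=223704-26420=197284; balance=1761346-197284=1564062
5. interest=⌊1564062·150/10000⌋=23460; principal=223704-23460=200244; balance=1564062-200244=1363818
6. interest=⌊1363818·150/10000⌋=20457; principal=223704-20457=203247; balance=1363818-203247=1160571
7. interest=⌊1160571·150/10000⌋=17408; principal=223704-17408=206296; balance=1160571-206296=954275
8. interest=⌊954275·150/10000⌋=14314; principal=223704-14314=209390; balance=954275-209390=744885
9. interest=⌊744885·150/10000⌋=11173; principal=223704-11173=212531; balance=744885-212531=532354
10. interest=⌊532354·150/10000⌋=7985; principal=223704-7985=215719; balance=532354-215719=316635
11. interest=⌊316635·150/10000⌋=4749; principal=223704-4749=218955; balance=316635-218955=97680
12. interest=⌊97680·150/10000⌋=1465; principal=min(223704-1465,97680)=97680; balance=97680-97680=0

1 35038 188666 2147211
2 32208 191496 1955715
3 29335 194369 1761346
4 26420 197284 1564062
5 23460 200244 1363818
6 20457 203247 1160571
7 17408 206296 954275
8 14314 209390 744885
9 11173 212531 532354
10 7985 215719 316635
11 4749 218955 97680
12 1465 97680 0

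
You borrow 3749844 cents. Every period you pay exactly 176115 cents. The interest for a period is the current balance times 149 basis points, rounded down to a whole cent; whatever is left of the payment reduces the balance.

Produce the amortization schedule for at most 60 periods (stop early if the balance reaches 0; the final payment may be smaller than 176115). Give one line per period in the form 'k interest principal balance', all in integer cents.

1 55872 120243 3629601
2 54081 122034 3507567
3 52262 123853 3383714
4 50417 125698 3258016
5 48544 127571 3130445
6 46643 129472 3000973
7 44714 131401 2869572
8 42756 133359 2736213
9 40769 135346 2600867
10 38752 137363 2463504
11 36706 139409 2324095
12 34629 141486 2182609
13 32520 143595 2039014
14 30381 145734 1893280
15 28209 147906 1745374
16 26006 150109 1595265
17 23769 152346 1442919
18 21499 154616 1288303
19 19195 156920 1131383
20 16857 159258 972125
21 14484 161631 810494
22 12076 164039 646455
23 9632 166483 479972
24 7151 168964 311008
25 4634 171481 139527
26 2078 139527 0

1. interest=⌊3749844·149/10000⌋=55872; principal=176115-55872=120243; balance=3749844-120243=3629601
2. interest=⌊3629601·149/10000⌋=54081; principal=176115-54081=122034; balance=3629601-122034=3507567
3. interest=⌊3507567·149/10000⌋=52262; principal=176115-52262=123853; balance=3507567-123853=3383714
4. interest=⌊3383714·149/10000⌋=50417; principal=176115-50417=125698; balance=3383714-125698=3258016
5. interest=⌊3258016·149/10000⌋=48544; principal=176115-48544=127571; balance=3258016-127571=3130445
6. interest=⌊3130445·149/10000⌋=46643; principal=176115-46643=129472; balance=3130445-129472=3000973
7. interest=⌊3000973·149/10000⌋=44714; principal=176115-44714=131401; balance=3000973-131401=2869572
8. interest=⌊2869572·149/10000⌋=42756; principal=176115-42756=133359; balance=2869572-133359=2736213
9. interest=⌊2736213·149/10000⌋=40769; principal=176115-40769=135346; balance=2736213-135346=2600867
10. interest=⌊2600867·149/10000⌋=38752; principal=176115-38752=137363; balance=2600867-137363=2463504
11. interest=⌊2463504·149/10000⌋=36706; principal=176115-36706=139409; balance=2463504-139409=2324095
12. interest=⌊2324095·149/10000⌋=34629; principal=176115-34629=141486; balance=2324095-141486=2182609
13. interest=⌊2182609·149/10000⌋=32520; principal=176115-32520=143595; balance=2182609-143595=2039014
14. interest=⌊2039014·149/10000⌋=30381; principal=176115-30381=145734; balance=2039014-145734=1893280
15. interest=⌊1893280·149/10000⌋=28209; principal=176115-28209=147906; balance=1893280-147906=1745374
16. interest=⌊1745374·149/10000⌋=26006; principal=176115-26006=150109; balance=1745374-150109=1595265
17. interest=⌊1595265·149/10000⌋=23769; principal=176115-23769=152346; balance=1595265-152346=1442919
18. interest=⌊1442919·149/10000⌋=21499; principal=176115-21499=154616; balance=1442919-154616=1288303
19. interest=⌊1288303·149/10000⌋=19195; principal=176115-19195=156920; balance=1288303-156920=1131383
20. interest=⌊1131383·149/10000⌋=16857; principal=176115-16857=159258; balance=1131383-159258=972125
21. interest=⌊972125·149/10000⌋=14484; principal=176115-14484=161631; balance=972125-161631=810494
22. interest=⌊810494·149/10000⌋=12076; principal=176115-12076=164039; balance=810494-164039=646455
23. interest=⌊646455·149/10000⌋=9632; principal=176115-9632=166483; balance=646455-166483=479972
24. interest=⌊479972·149/10000⌋=7151; principal=176115-7151=168964; balance=479972-168964=311008
25. interest=⌊311008·149/10000⌋=4634; principal=176115-4634=171481; balance=311008-171481=139527
26. interest=⌊139527·149/10000⌋=2078; principal=min(176115-2078,139527)=139527; balance=139527-139527=0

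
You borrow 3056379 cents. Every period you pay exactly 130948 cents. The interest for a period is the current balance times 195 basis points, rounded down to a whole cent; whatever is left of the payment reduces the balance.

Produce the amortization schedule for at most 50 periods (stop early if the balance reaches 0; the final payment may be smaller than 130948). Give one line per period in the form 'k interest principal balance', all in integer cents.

1. interest=⌊3056379·195/10000⌋=59599; principal=130948-59599=71349; balance=3056379-71349=2985030
2. interest=⌊2985030·195/10000⌋=58208; principal=130948-58208=72740; balance=2985030-72740=2912290
3. interest=⌊2912290·195/10000⌋=56789; principal=130948-56789=74159; balance=2912290-74159=2838131
4. interest=⌊2838131·195/10000⌋=55343; principal=130948-55343=75605; balance=2838131-75605=2762526
5. interest=⌊2762526·195/10000⌋=53869; principal=130948-53869=77079; balance=2762526-77079=2685447
6. interest=⌊2685447·195/10000⌋=52366; principal=130948-52366=78582; balance=2685447-78582=2606865
7. interest=⌊2606865·195/10000⌋=50833; principal=130948-50833=80115; balance=2606865-80115=2526750
8. interest=⌊2526750·195/10000⌋=49271; principal=130948-49271=81677; balance=2526750-81677=2445073
9. interest=⌊2445073·195/10000⌋=47678; principal=130948-47678=83270; balance=2445073-83270=2361803
10. interest=⌊2361803·195/10000⌋=46055; principal=130948-46055=84893; balance=2361803-84893=2276910
11. interest=⌊2276910·195/10000⌋=44399; principal=130948-44399=86549; balance=2276910-86549=2190361
12. interest=⌊2190361·195/10000⌋=42712; principal=130948-42712=88236; balance=2190361-88236=2102125
13. interest=⌊2102125·195/10000⌋=40991; principal=130948-40991=89957; balance=2102125-89957=2012168
14. interest=⌊2012168·195/10000⌋=39237; principal=130948-39237=91711; balance=2012168-91711=1920457
15. interest=⌊1920457·195/10000⌋=37448; principal=130948-37448=93500; balance=1920457-93500=1826957
16. interest=⌊1826957·195/10000⌋=35625; principal=130948-35625=95323; balance=1826957-95323=1731634
17. interest=⌊1731634·195/10000⌋=33766; principal=130948-33766=97182; balance=1731634-97182=1634452
18. interest=⌊1634452·195/10000⌋=31871; principal=130948-31871=99077; balance=1634452-99077=1535375
19. interest=⌊1535375·195/10000⌋=29939; principal=130948-29939=101009; balance=1535375-101009=1434366
20. interest=⌊1434366·195/10000⌋=27970; principal=130948-27970=102978; balance=1434366-102978=1331388
21. interest=⌊1331388·195/10000⌋=25962; principal=130948-25962=104986; balance=1331388-104986=1226402
22. interest=⌊1226402·195/10000⌋=23914; principal=130948-23914=107034; balance=1226402-107034=1119368
23. interest=⌊1119368·195/10000⌋=21827; principal=130948-21827=109121; balance=1119368-109121=1010247
24. interest=⌊1010247·195/10000⌋=19699; principal=130948-19699=111249; balance=1010247-111249=898998
25. interest=⌊898998·195/10000⌋=17530; principal=130948-17530=113418; balance=898998-113418=785580
26. interest=⌊785580·195/10000⌋=15318; principal=130948-15318=115630; balance=785580-115630=669950
27. interest=⌊669950·195/10000⌋=13064; principal=130948-13064=117884; balance=669950-117884=552066
28. interest=⌊552066·195/10000⌋=10765; principal=130948-10765=120183; balance=552066-120183=431883
29. interest=⌊431883·195/10000⌋=8421; principal=130948-8421=122527; balance=431883-122527=309356
30. interest=⌊309356·195/10000⌋=6032; principal=130948-6032=124916; balance=309356-124916=184440
31. interest=⌊184440·195/10000⌋=3596; principal=130948-3596=127352; balance=184440-127352=57088
32. interest=⌊57088·195/10000⌋=1113; principal=min(130948-1113,57088)=57088; balance=57088-57088=0

1 59599 71349 2985030
2 58208 72740 2912290
3 56789 74159 2838131
4 55343 75605 2762526
5 53869 77079 2685447
6 52366 78582 2606865
7 50833 80115 2526750
8 49271 81677 2445073
9 47678 83270 2361803
10 46055 84893 2276910
11 44399 86549 2190361
12 42712 88236 2102125
13 40991 89957 2012168
14 39237 91711 1920457
15 37448 93500 1826957
16 35625 95323 1731634
17 33766 97182 1634452
18 31871 99077 1535375
19 29939 101009 1434366
20 27970 102978 1331388
21 25962 104986 1226402
22 23914 107034 1119368
23 21827 109121 1010247
24 19699 111249 898998
25 17530 113418 785580
26 15318 115630 669950
27 13064 117884 552066
28 10765 120183 431883
29 8421 122527 309356
30 6032 124916 184440
31 3596 127352 57088
32 1113 57088 0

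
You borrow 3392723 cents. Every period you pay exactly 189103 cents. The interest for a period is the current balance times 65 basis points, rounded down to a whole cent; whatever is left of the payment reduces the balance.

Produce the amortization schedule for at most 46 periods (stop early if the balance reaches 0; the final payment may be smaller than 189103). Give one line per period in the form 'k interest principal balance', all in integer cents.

1 22052 167051 3225672
2 20966 168137 3057535
3 19873 169230 2888305
4 18773 170330 2717975
5 17666 171437 2546538
6 16552 172551 2373987
7 15430 173673 2200314
8 14302 174801 2025513
9 13165 175938 1849575
10 12022 177081 1672494
11 10871 178232 1494262
12 9712 179391 1314871
13 8546 180557 1134314
14 7373 181730 952584
15 6191 182912 769672
16 5002 184101 585571
17 3806 185297 400274
18 2601 186502 213772
19 1389 187714 26058
20 169 26058 0

1. interest=⌊3392723·65/10000⌋=22052; principal=189103-22052=167051; balance=3392723-167051=3225672
2. interest=⌊3225672·65/10000⌋=20966; principal=189103-20966=168137; balance=3225672-168137=3057535
3. interest=⌊3057535·65/10000⌋=19873; principal=189103-19873=169230; balance=3057535-169230=2888305
4. interest=⌊2888305·65/10000⌋=18773; principal=189103-18773=170330; balance=2888305-170330=2717975
5. interest=⌊2717975·65/10000⌋=17666; principal=189103-17666=171437; balance=2717975-171437=2546538
6. interest=⌊2546538·65/10000⌋=16552; principal=189103-16552=172551; balance=2546538-172551=2373987
7. interest=⌊2373987·65/10000⌋=15430; principal=189103-15430=173673; balance=2373987-173673=2200314
8. interest=⌊2200314·65/10000⌋=14302; principal=189103-14302=174801; balance=2200314-174801=2025513
9. interest=⌊2025513·65/10000⌋=13165; principal=189103-13165=175938; balance=2025513-175938=1849575
10. interest=⌊1849575·65/10000⌋=12022; principal=189103-12022=177081; balance=1849575-177081=1672494
11. interest=⌊1672494·65/10000⌋=10871; principal=189103-10871=178232; balance=1672494-178232=1494262
12. interest=⌊1494262·65/10000⌋=9712; principal=189103-9712=179391; balance=1494262-179391=1314871
13. interest=⌊1314871·65/10000⌋=8546; principal=189103-8546=180557; balance=1314871-180557=1134314
14. interest=⌊1134314·65/10000⌋=7373; principal=189103-7373=181730; balance=1134314-181730=952584
15. interest=⌊952584·65/10000⌋=6191; principal=189103-6191=182912; balance=952584-182912=769672
16. interest=⌊769672·65/10000⌋=5002; principal=189103-5002=184101; balance=769672-184101=585571
17. interest=⌊585571·65/10000⌋=3806; principal=189103-3806=185297; balance=585571-185297=400274
18. interest=⌊400274·65/10000⌋=2601; principal=189103-2601=186502; balance=400274-186502=213772
19. interest=⌊213772·65/10000⌋=1389; principal=189103-1389=187714; balance=213772-187714=26058
20. interest=⌊26058·65/10000⌋=169; principal=min(189103-169,26058)=26058; balance=26058-26058=0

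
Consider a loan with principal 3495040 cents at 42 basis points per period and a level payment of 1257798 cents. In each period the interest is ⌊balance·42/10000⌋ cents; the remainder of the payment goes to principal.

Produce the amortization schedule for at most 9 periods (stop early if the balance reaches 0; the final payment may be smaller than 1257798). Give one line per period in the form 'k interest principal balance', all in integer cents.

1. interest=⌊3495040·42/10000⌋=14679; principal=1257798-14679=1243119; balance=3495040-1243119=2251921
2. interest=⌊2251921·42/10000⌋=9458; principal=1257798-9458=1248340; balance=2251921-1248340=1003581
3. interest=⌊1003581·42/10000⌋=4215; principal=min(1257798-4215,1003581)=1003581; balance=1003581-1003581=0

1 14679 1243119 2251921
2 9458 1248340 1003581
3 4215 1003581 0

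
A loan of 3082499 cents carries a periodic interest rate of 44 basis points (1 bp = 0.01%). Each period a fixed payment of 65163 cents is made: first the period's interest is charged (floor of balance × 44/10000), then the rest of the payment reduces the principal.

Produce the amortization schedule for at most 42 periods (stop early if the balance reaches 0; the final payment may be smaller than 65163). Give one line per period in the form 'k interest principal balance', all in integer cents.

1. interest=⌊3082499·44/10000⌋=13562; principal=65163-13562=51601; balance=3082499-51601=3030898
2. interest=⌊3030898·44/10000⌋=13335; principal=65163-13335=51828; balance=3030898-51828=2979070
3. interest=⌊2979070·44/10000⌋=13107; principal=65163-13107=52056; balance=2979070-52056=2927014
4. interest=⌊2927014·44/10000⌋=12878; principal=65163-12878=52285; balance=2927014-52285=2874729
5. interest=⌊2874729·44/10000⌋=12648; principal=65163-12648=52515; balance=2874729-52515=2822214
6. interest=⌊2822214·44/10000⌋=12417; principal=65163-12417=52746; balance=2822214-52746=2769468
7. interest=⌊2769468·44/10000⌋=12185; principal=65163-12185=52978; balance=2769468-52978=2716490
8. interest=⌊2716490·44/10000⌋=11952; principal=65163-11952=53211; balance=2716490-53211=2663279
9. interest=⌊2663279·44/10000⌋=11718; principal=65163-11718=53445; balance=2663279-53445=2609834
10. interest=⌊2609834·44/10000⌋=11483; principal=65163-11483=53680; balance=2609834-53680=2556154
11. interest=⌊2556154·44/10000⌋=11247; principal=65163-11247=53916; balance=2556154-53916=2502238
12. interest=⌊2502238·44/10000⌋=11009; principal=65163-11009=54154; balance=2502238-54154=2448084
13. interest=⌊2448084·44/10000⌋=10771; principal=65163-10771=54392; balance=2448084-54392=2393692
14. interest=⌊2393692·44/10000⌋=10532; principal=65163-10532=54631; balance=2393692-54631=2339061
15. interest=⌊2339061·44/10000⌋=10291; principal=65163-10291=54872; balance=2339061-54872=2284189
16. interest=⌊2284189·44/10000⌋=10050; principal=65163-10050=55113; balance=2284189-55113=2229076
17. interest=⌊2229076·44/10000⌋=9807; principal=65163-9807=55356; balance=2229076-55356=2173720
18. interest=⌊2173720·44/10000⌋=9564; principal=65163-9564=55599; balance=2173720-55599=2118121
19. interest=⌊2118121·44/10000⌋=9319; principal=65163-9319=55844; balance=2118121-55844=2062277
20. interest=⌊2062277·44/10000⌋=9074; principal=65163-9074=56089; balance=2062277-56089=2006188
21. interest=⌊2006188·44/10000⌋=8827; principal=65163-8827=56336; balance=2006188-56336=1949852
22. interest=⌊1949852·44/10000⌋=8579; principal=65163-8579=56584; balance=1949852-56584=1893268
23. interest=⌊1893268·44/10000⌋=8330; principal=65163-8330=56833; balance=1893268-56833=1836435
24. interest=⌊1836435·44/10000⌋=8080; principal=65163-8080=57083; balance=1836435-57083=1779352
25. interest=⌊1779352·44/10000⌋=7829; principal=65163-7829=57334; balance=1779352-57334=1722018
26. interest=⌊1722018·44/10000⌋=7576; principal=65163-7576=57587; balance=1722018-57587=1664431
27. interest=⌊1664431·44/10000⌋=7323; principal=65163-7323=57840; balance=1664431-57840=1606591
28. interest=⌊1606591·44/10000⌋=7069; principal=65163-7069=58094; balance=1606591-58094=1548497
29. interest=⌊1548497·44/10000⌋=6813; principal=65163-6813=58350; balance=1548497-58350=1490147
30. interest=⌊1490147·44/10000⌋=6556; principal=65163-6556=58607; balance=1490147-58607=1431540
31. interest=⌊1431540·44/10000⌋=6298; principal=65163-6298=58865; balance=1431540-58865=1372675
32. interest=⌊1372675·44/10000⌋=6039; principal=65163-6039=59124; balance=1372675-59124=1313551
33. interest=⌊1313551·44/10000⌋=5779; principal=65163-5779=59384; balance=1313551-59384=1254167
34. interest=⌊1254167·44/10000⌋=5518; principal=65163-5518=59645; balance=1254167-59645=1194522
35. interest=⌊1194522·44/10000⌋=5255; principal=65163-5255=59908; balance=1194522-59908=1134614
36. interest=⌊1134614·44/10000⌋=4992; principal=65163-4992=60171; balance=1134614-60171=1074443
37. interest=⌊1074443·44/10000⌋=4727; principal=65163-4727=60436; balance=1074443-60436=1014007
38. interest=⌊1014007·44/10000⌋=4461; principal=65163-4461=60702; balance=1014007-60702=953305
39. interest=⌊953305·44/10000⌋=4194; principal=65163-4194=60969; balance=953305-60969=892336
40. interest=⌊892336·44/10000⌋=3926; principal=65163-3926=61237; balance=892336-61237=831099
41. interest=⌊831099·44/10000⌋=3656; principal=65163-3656=61507; balance=831099-61507=769592
42. interest=⌊769592·44/10000⌋=3386; principal=65163-3386=61777; balance=769592-61777=707815

1 13562 51601 3030898
2 13335 51828 2979070
3 13107 52056 2927014
4 12878 52285 2874729
5 12648 52515 2822214
6 12417 52746 2769468
7 12185 52978 2716490
8 11952 53211 2663279
9 11718 53445 2609834
10 11483 53680 2556154
11 11247 53916 2502238
12 11009 54154 2448084
13 10771 54392 2393692
14 10532 54631 2339061
15 10291 54872 2284189
16 10050 55113 2229076
17 9807 55356 2173720
18 9564 55599 2118121
19 9319 55844 2062277
20 9074 56089 2006188
21 8827 56336 1949852
22 8579 56584 1893268
23 8330 56833 1836435
24 8080 57083 1779352
25 7829 57334 1722018
26 7576 57587 1664431
27 7323 57840 1606591
28 7069 58094 1548497
29 6813 58350 1490147
30 6556 58607 1431540
31 6298 58865 1372675
32 6039 59124 1313551
33 5779 59384 1254167
34 5518 59645 1194522
35 5255 59908 1134614
36 4992 60171 1074443
37 4727 60436 1014007
38 4461 60702 953305
39 4194 60969 892336
40 3926 61237 831099
41 3656 61507 769592
42 3386 61777 707815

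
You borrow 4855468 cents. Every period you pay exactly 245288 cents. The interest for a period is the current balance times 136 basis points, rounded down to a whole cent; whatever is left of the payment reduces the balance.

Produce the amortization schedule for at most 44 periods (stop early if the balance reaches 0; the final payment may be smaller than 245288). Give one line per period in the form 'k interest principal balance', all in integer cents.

1 66034 179254 4676214
2 63596 181692 4494522
3 61125 184163 4310359
4 58620 186668 4123691
5 56082 189206 3934485
6 53508 191780 3742705
7 50900 194388 3548317
8 48257 197031 3351286
9 45577 199711 3151575
10 42861 202427 2949148
11 40108 205180 2743968
12 37317 207971 2535997
13 34489 210799 2325198
14 31622 213666 2111532
15 28716 216572 1894960
16 25771 219517 1675443
17 22786 222502 1452941
18 19759 225529 1227412
19 16692 228596 998816
20 13583 231705 767111
21 10432 234856 532255
22 7238 238050 294205
23 4001 241287 52918
24 719 52918 0

1. interest=⌊4855468·136/10000⌋=66034; principal=245288-66034=179254; balance=4855468-179254=4676214
2. interest=⌊4676214·136/10000⌋=63596; principal=245288-63596=181692; balance=4676214-181692=4494522
3. interest=⌊4494522·136/10000⌋=61125; principal=245288-61125=184163; balance=4494522-184163=4310359
4. interest=⌊4310359·136/10000⌋=58620; principal=245288-58620=186668; balance=4310359-186668=4123691
5. interest=⌊4123691·136/10000⌋=56082; principal=245288-56082=189206; balance=4123691-189206=3934485
6. interest=⌊3934485·136/10000⌋=53508; principal=245288-53508=191780; balance=3934485-191780=3742705
7. interest=⌊3742705·136/10000⌋=50900; principal=245288-50900=194388; balance=3742705-194388=3548317
8. interest=⌊3548317·136/10000⌋=48257; principal=245288-48257=197031; balance=3548317-197031=3351286
9. interest=⌊3351286·136/10000⌋=45577; principal=245288-45577=199711; balance=3351286-199711=3151575
10. interest=⌊3151575·136/10000⌋=42861; principal=245288-42861=202427; balance=3151575-202427=2949148
11. interest=⌊2949148·136/10000⌋=40108; principal=245288-40108=205180; balance=2949148-205180=2743968
12. interest=⌊2743968·136/10000⌋=37317; principal=245288-37317=207971; balance=2743968-207971=2535997
13. interest=⌊2535997·136/10000⌋=34489; principal=245288-34489=210799; balance=2535997-210799=2325198
14. interest=⌊2325198·136/10000⌋=31622; principal=245288-31622=213666; balance=2325198-213666=2111532
15. interest=⌊2111532·136/10000⌋=28716; principal=245288-28716=216572; balance=2111532-216572=1894960
16. interest=⌊1894960·136/10000⌋=25771; principal=245288-25771=219517; balance=1894960-219517=1675443
17. interest=⌊1675443·136/10000⌋=22786; principal=245288-22786=222502; balance=1675443-222502=1452941
18. interest=⌊1452941·136/10000⌋=19759; principal=245288-19759=225529; balance=1452941-225529=1227412
19. interest=⌊1227412·136/10000⌋=16692; principal=245288-16692=228596; balance=1227412-228596=998816
20. interest=⌊998816·136/10000⌋=13583; principal=245288-13583=231705; balance=998816-231705=767111
21. interest=⌊767111·136/10000⌋=10432; principal=245288-10432=234856; balance=767111-234856=532255
22. interest=⌊532255·136/10000⌋=7238; principal=245288-7238=238050; balance=532255-238050=294205
23. interest=⌊294205·136/10000⌋=4001; principal=245288-4001=241287; balance=294205-241287=52918
24. interest=⌊52918·136/10000⌋=719; principal=min(245288-719,52918)=52918; balance=52918-52918=0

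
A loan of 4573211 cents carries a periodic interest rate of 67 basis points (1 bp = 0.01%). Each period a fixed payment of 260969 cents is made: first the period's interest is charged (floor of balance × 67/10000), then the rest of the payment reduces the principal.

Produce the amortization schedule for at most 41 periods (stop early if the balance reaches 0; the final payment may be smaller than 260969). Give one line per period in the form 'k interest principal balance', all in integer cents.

1. interest=⌊4573211·67/10000⌋=30640; principal=260969-30640=230329; balance=4573211-230329=4342882
2. interest=⌊4342882·67/10000⌋=29097; principal=260969-29097=231872; balance=4342882-231872=4111010
3. interest=⌊4111010·67/10000⌋=27543; principal=260969-27543=233426; balance=4111010-233426=3877584
4. interest=⌊3877584·67/10000⌋=25979; principal=260969-25979=234990; balance=3877584-234990=3642594
5. interest=⌊3642594·67/10000⌋=24405; principal=260969-24405=236564; balance=3642594-236564=3406030
6. interest=⌊3406030·67/10000⌋=22820; principal=260969-22820=238149; balance=3406030-238149=3167881
7. interest=⌊3167881·67/10000⌋=21224; principal=260969-21224=239745; balance=3167881-239745=2928136
8. interest=⌊2928136·67/10000⌋=19618; principal=260969-19618=241351; balance=2928136-241351=2686785
9. interest=⌊2686785·67/10000⌋=18001; principal=260969-18001=242968; balance=2686785-242968=2443817
10. interest=⌊2443817·67/10000⌋=16373; principal=260969-16373=244596; balance=2443817-244596=2199221
11. interest=⌊2199221·67/10000⌋=14734; principal=260969-14734=246235; balance=2199221-246235=1952986
12. interest=⌊1952986·67/10000⌋=13085; principal=260969-13085=247884; balance=1952986-247884=1705102
13. interest=⌊1705102·67/10000⌋=11424; principal=260969-11424=249545; balance=1705102-249545=1455557
14. interest=⌊1455557·67/10000⌋=9752; principal=260969-9752=251217; balance=1455557-251217=1204340
15. interest=⌊1204340·67/10000⌋=8069; principal=260969-8069=252900; balance=1204340-252900=951440
16. interest=⌊951440·67/10000⌋=6374; principal=260969-6374=254595; balance=951440-254595=696845
17. interest=⌊696845·67/10000⌋=4668; principal=260969-4668=256301; balance=696845-256301=440544
18. interest=⌊440544·67/10000⌋=2951; principal=260969-2951=258018; balance=440544-258018=182526
19. interest=⌊182526·67/10000⌋=1222; principal=min(260969-1222,182526)=182526; balance=182526-182526=0

1 30640 230329 4342882
2 29097 231872 4111010
3 27543 233426 3877584
4 25979 234990 3642594
5 24405 236564 3406030
6 22820 238149 3167881
7 21224 239745 2928136
8 19618 241351 2686785
9 18001 242968 2443817
10 16373 244596 2199221
11 14734 246235 1952986
12 13085 247884 1705102
13 11424 249545 1455557
14 9752 251217 1204340
15 8069 252900 951440
16 6374 254595 696845
17 4668 256301 440544
18 2951 258018 182526
19 1222 182526 0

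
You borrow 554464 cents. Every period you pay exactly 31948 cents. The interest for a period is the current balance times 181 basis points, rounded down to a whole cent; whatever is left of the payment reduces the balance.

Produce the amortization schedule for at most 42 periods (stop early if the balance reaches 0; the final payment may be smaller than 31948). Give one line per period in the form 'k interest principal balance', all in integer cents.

1. interest=⌊554464·181/10000⌋=10035; principal=31948-10035=21913; balance=554464-21913=532551
2. interest=⌊532551·181/10000⌋=9639; principal=31948-9639=22309; balance=532551-22309=510242
3. interest=⌊510242·181/10000⌋=9235; principal=31948-9235=22713; balance=510242-22713=487529
4. interest=⌊487529·181/10000⌋=8824; principal=31948-8824=23124; balance=487529-23124=464405
5. interest=⌊464405·181/10000⌋=8405; principal=31948-8405=23543; balance=464405-23543=440862
6. interest=⌊440862·181/10000⌋=7979; principal=31948-7979=23969; balance=440862-23969=416893
7. interest=⌊416893·181/10000⌋=7545; principal=31948-7545=24403; balance=416893-24403=392490
8. interest=⌊392490·181/10000⌋=7104; principal=31948-7104=24844; balance=392490-24844=367646
9. interest=⌊367646·181/10000⌋=6654; principal=31948-6654=25294; balance=367646-25294=342352
10. interest=⌊342352·181/10000⌋=6196; principal=31948-6196=25752; balance=342352-25752=316600
11. interest=⌊316600·181/10000⌋=5730; principal=31948-5730=26218; balance=316600-26218=290382
12. interest=⌊290382·181/10000⌋=5255; principal=31948-5255=26693; balance=290382-26693=263689
13. interest=⌊263689·181/10000⌋=4772; principal=31948-4772=27176; balance=263689-27176=236513
14. interest=⌊236513·181/10000⌋=4280; principal=31948-4280=27668; balance=236513-27668=208845
15. interest=⌊208845·181/10000⌋=3780; principal=31948-3780=28168; balance=208845-28168=180677
16. interest=⌊180677·181/10000⌋=3270; principal=31948-3270=28678; balance=180677-28678=151999
17. interest=⌊151999·181/10000⌋=2751; principal=31948-2751=29197; balance=151999-29197=122802
18. interest=⌊122802·181/10000⌋=2222; principal=31948-2222=29726; balance=122802-29726=93076
19. interest=⌊93076·181/10000⌋=1684; principal=31948-1684=30264; balance=93076-30264=62812
20. interest=⌊62812·181/10000⌋=1136; principal=31948-1136=30812; balance=62812-30812=32000
21. interest=⌊32000·181/10000⌋=579; principal=31948-579=31369; balance=32000-31369=631
22. interest=⌊631·181/10000⌋=11; principal=min(31948-11,631)=631; balance=631-631=0

1 10035 21913 532551
2 9639 22309 510242
3 9235 22713 487529
4 8824 23124 464405
5 8405 23543 440862
6 7979 23969 416893
7 7545 24403 392490
8 7104 24844 367646
9 6654 25294 342352
10 6196 25752 316600
11 5730 26218 290382
12 5255 26693 263689
13 4772 27176 236513
14 4280 27668 208845
15 3780 28168 180677
16 3270 28678 151999
17 2751 29197 122802
18 2222 29726 93076
19 1684 30264 62812
20 1136 30812 32000
21 579 31369 631
22 11 631 0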